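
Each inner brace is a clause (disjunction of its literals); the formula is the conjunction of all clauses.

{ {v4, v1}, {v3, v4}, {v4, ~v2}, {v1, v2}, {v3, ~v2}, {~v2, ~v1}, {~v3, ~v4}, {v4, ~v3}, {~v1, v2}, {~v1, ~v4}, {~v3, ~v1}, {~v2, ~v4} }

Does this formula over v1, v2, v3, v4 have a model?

No

Case v4 = 1:
(~v3) alone gives v3 = 0.
(~v2) alone gives v2 = 0.
(v1) alone gives v1 = 1.
Now (~v1) is unsatisfied and unit — conflict.
So v4 must be the other value — set v4 = 0.
(v1) alone gives v1 = 1.
(v3) alone gives v3 = 1.
Now (~v3) is unsatisfied and unit — conflict.
Both values of v4 lead to a conflict.
No assignment satisfies every clause.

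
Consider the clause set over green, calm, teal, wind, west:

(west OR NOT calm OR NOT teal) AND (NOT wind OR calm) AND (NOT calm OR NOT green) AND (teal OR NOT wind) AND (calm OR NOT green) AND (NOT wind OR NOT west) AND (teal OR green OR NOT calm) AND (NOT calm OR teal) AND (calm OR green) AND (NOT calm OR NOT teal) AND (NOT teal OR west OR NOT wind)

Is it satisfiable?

Unsatisfiable

Suppose wind = false.
Suppose calm = false.
Unit clause (NOT green) forces green = false.
Now (green) is unsatisfied and unit — conflict.
Undo calm and try calm = true.
Unit clause (NOT green) forces green = false.
Unit clause (teal) forces teal = true.
Now (NOT teal) is unsatisfied and unit — conflict.
Either choice for calm ends in contradiction.
Undo wind and try wind = true.
Unit clause (calm) forces calm = true.
Unit clause (NOT green) forces green = false.
Unit clause (teal) forces teal = true.
Now (NOT teal) is unsatisfied and unit — conflict.
Either choice for wind ends in contradiction.
No assignment satisfies every clause.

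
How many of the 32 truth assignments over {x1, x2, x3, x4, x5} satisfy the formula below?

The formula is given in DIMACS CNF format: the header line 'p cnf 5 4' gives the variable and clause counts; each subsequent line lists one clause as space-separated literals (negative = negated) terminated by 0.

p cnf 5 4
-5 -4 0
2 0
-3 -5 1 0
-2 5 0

There are 2^5 = 32 truth assignments over (x1, x2, x3, x4, x5).
Split on x4. With x4 = True, the clauses containing x4 are satisfied and ¬x4 drops from the rest; 0 of the 2^4 = 16 assignments to the other variables satisfy what remains.
With x4 = False, by the same count on the reduced clause set, 3 assignments work.
(One model: x1=F, x2=T, x3=F, x4=F, x5=T.)
Total: 0 + 3 = 3.

3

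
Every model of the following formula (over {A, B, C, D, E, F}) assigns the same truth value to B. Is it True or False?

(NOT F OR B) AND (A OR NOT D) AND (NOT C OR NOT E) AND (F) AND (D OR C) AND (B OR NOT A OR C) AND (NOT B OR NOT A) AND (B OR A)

Suppose B = false.
Unit clause (NOT F) forces F = false.
That conflicts with the unit clause (F).
So every satisfying assignment has B = True.

True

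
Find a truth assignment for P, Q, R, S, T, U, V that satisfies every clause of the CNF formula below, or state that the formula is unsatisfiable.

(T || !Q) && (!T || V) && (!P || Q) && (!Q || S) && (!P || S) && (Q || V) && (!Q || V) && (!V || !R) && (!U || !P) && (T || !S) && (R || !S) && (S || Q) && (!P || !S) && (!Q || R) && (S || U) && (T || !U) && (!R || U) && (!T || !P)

Branch on T: set T = true.
The clause (V) is unit, so V = true.
The clause (!R) is unit, so R = false.
The clause (!S) is unit, so S = false.
The clause (!Q) is unit, so Q = false.
But (Q) is also a unit clause — contradiction.
So T must be the other value — set T = false.
The clause (!Q) is unit, so Q = false.
The clause (!P) is unit, so P = false.
The clause (V) is unit, so V = true.
The clause (!R) is unit, so R = false.
The clause (!S) is unit, so S = false.
But (S) is also a unit clause — contradiction.
Both values of T lead to a conflict.

UNSATISFIABLE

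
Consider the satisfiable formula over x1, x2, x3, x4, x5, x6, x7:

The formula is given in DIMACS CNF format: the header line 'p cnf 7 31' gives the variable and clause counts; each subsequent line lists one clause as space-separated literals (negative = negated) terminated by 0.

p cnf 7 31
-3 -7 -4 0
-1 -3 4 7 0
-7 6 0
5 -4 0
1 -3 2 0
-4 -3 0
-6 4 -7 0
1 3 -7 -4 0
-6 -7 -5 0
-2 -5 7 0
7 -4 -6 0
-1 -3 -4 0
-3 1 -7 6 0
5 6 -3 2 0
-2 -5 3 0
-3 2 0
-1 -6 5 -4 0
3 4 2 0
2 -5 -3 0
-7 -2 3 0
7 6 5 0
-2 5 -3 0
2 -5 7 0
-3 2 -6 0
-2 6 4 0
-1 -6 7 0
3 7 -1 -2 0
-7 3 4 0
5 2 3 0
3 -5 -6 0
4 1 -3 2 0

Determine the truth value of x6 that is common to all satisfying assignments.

True

Suppose x6 = False.
Unit clause (¬x7) forces x7 = False.
Unit clause (x5) forces x5 = True.
Unit clause (¬x2) forces x2 = False.
Now (x2) is unsatisfied and unit — conflict.
So every satisfying assignment has x6 = True.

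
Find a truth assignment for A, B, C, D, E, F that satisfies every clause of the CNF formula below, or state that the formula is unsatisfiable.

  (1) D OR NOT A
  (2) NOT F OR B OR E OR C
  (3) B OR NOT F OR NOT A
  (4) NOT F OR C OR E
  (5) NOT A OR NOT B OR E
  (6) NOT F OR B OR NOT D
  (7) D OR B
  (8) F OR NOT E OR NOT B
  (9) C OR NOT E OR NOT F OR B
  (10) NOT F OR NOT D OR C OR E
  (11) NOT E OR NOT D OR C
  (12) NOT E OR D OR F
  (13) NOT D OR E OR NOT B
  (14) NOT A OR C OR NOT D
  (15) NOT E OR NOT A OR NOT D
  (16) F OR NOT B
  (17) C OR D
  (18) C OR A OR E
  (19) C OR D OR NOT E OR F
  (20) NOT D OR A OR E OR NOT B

A: false, B: true, C: true, D: true, E: true, F: true

Suppose D = true.
Suppose F = true.
The clause (B) is unit, so B = true.
The clause (E) is unit, so E = true.
The clause (C) is unit, so C = true.
The clause (NOT A) is unit, so A = false.
All clauses are satisfied.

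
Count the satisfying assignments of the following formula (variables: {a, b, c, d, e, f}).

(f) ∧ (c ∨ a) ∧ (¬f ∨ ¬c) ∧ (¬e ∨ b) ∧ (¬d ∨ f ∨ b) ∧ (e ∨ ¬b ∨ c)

There are 2^6 = 64 truth assignments over (a, b, c, d, e, f).
Split on d. With d = True, the clauses containing d are satisfied and ¬d drops from the rest; 2 of the 2^5 = 32 assignments to the other variables satisfy what remains.
With d = False, by the same count on the reduced clause set, 2 assignments work.
Total: 2 + 2 = 4.

4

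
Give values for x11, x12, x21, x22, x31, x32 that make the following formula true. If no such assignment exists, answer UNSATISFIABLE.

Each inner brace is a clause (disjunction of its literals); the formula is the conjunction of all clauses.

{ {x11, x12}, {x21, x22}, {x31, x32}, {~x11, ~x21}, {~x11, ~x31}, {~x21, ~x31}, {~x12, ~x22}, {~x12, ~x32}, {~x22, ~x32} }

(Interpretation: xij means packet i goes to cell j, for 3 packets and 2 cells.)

Branch on x11: set x11 = 1.
Unit clause (~x21) forces x21 = 0.
Unit clause (x22) forces x22 = 1.
Unit clause (~x31) forces x31 = 0.
Unit clause (x32) forces x32 = 1.
That conflicts with the unit clause (~x32).
Backtrack on x11: now try x11 = 0.
Unit clause (x12) forces x12 = 1.
Unit clause (~x22) forces x22 = 0.
Unit clause (x21) forces x21 = 1.
Unit clause (~x31) forces x31 = 0.
Unit clause (x32) forces x32 = 1.
That conflicts with the unit clause (~x32).
Either choice for x11 ends in contradiction.

UNSATISFIABLE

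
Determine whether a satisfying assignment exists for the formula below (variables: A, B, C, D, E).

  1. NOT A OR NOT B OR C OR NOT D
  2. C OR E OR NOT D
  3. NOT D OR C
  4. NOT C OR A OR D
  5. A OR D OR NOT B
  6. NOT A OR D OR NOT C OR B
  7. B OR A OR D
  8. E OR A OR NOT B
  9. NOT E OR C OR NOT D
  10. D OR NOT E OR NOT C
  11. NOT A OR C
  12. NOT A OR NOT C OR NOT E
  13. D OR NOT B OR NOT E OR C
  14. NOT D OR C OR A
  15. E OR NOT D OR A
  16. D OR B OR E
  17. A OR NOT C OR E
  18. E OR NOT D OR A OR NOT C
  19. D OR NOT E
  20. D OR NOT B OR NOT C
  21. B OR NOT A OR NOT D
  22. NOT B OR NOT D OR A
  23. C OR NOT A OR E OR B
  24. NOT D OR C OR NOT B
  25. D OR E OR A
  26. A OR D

Yes

Suppose D = true.
The clause (C) is unit, so C = true.
Suppose A = true.
The clause (NOT E) is unit, so E = false.
The clause (B) is unit, so B = true.
This assignment satisfies each clause.
A satisfying assignment: A ↦ true,  B ↦ true,  C ↦ true,  D ↦ true,  E ↦ false.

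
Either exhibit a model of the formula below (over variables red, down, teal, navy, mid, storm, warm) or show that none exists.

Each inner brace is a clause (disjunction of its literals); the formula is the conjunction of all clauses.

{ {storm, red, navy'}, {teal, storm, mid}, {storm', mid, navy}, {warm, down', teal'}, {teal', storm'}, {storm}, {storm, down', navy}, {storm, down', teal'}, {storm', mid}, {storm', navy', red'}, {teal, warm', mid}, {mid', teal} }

(storm) alone gives storm = 1.
(teal') alone gives teal = 0.
(mid) alone gives mid = 1.
Now (mid') is unsatisfied and unit — conflict.

UNSATISFIABLE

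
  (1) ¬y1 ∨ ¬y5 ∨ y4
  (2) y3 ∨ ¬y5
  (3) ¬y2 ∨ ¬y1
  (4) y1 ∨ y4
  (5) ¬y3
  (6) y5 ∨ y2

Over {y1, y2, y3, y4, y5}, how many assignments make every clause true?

There are 2^5 = 32 truth assignments over (y1, y2, y3, y4, y5).
Split on y2. With y2 = True, the clauses containing y2 are satisfied and ¬y2 drops from the rest; 1 of the 2^4 = 16 assignments to the other variables satisfy what remains.
With y2 = False, by the same count on the reduced clause set, 0 assignments work.
(One model: y1=F, y2=T, y3=F, y4=T, y5=F.)
Total: 1 + 0 = 1.

1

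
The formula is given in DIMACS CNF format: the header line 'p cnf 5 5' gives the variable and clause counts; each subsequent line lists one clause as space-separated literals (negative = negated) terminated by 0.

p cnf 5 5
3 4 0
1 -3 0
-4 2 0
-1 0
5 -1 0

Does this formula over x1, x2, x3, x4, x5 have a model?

Unit clause (¬x1) forces x1 = False.
Unit clause (¬x3) forces x3 = False.
Unit clause (x4) forces x4 = True.
Unit clause (x2) forces x2 = True.
No clause remains; x5 is free.
A satisfying assignment: x1 ↦ False; x2 ↦ True; x3 ↦ False; x4 ↦ True; x5 ↦ True.

Yes, satisfiable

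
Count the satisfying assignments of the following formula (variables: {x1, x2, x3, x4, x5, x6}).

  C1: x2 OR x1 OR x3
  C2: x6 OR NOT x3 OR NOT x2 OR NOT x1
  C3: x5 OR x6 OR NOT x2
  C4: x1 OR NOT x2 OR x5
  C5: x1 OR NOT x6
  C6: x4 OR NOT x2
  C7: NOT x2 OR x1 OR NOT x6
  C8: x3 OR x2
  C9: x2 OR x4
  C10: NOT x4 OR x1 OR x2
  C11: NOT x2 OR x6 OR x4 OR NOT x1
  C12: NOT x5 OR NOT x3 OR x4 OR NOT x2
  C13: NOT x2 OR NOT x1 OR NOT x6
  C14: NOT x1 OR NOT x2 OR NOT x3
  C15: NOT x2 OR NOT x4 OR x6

There are 2^6 = 64 truth assignments over (x1, x2, x3, x4, x5, x6).
Split on x2. With x2 = true, the clauses containing x2 are satisfied and NOT x2 drops from the rest; 0 of the 2^5 = 32 assignments to the other variables satisfy what remains.
With x2 = false, by the same count on the reduced clause set, 4 assignments work.
(One model: x1=T, x2=F, x3=T, x4=T, x5=F, x6=F.)
Total: 0 + 4 = 4.

4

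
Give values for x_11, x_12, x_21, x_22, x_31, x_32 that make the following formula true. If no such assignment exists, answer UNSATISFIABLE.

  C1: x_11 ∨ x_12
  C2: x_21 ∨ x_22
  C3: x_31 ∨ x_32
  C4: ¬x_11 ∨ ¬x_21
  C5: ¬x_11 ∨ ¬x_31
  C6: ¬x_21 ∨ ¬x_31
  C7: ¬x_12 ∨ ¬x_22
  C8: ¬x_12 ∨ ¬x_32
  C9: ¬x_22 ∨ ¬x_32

UNSATISFIABLE

Branch on x_11: set x_11 = True.
From the singleton clause (¬x_21), x_21 = False.
From the singleton clause (x_22), x_22 = True.
From the singleton clause (¬x_31), x_31 = False.
From the singleton clause (x_32), x_32 = True.
Now (¬x_32) is unsatisfied and unit — conflict.
That branch fails; take x_11 = False instead.
From the singleton clause (x_12), x_12 = True.
From the singleton clause (¬x_22), x_22 = False.
From the singleton clause (x_21), x_21 = True.
From the singleton clause (¬x_31), x_31 = False.
From the singleton clause (x_32), x_32 = True.
Now (¬x_32) is unsatisfied and unit — conflict.
Either choice for x_11 ends in contradiction.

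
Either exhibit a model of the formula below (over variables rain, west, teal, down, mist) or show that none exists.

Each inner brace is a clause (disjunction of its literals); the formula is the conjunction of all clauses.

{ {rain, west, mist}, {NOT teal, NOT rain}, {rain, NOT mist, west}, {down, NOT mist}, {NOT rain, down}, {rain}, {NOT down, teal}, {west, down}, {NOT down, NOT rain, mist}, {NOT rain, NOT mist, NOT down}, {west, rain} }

UNSATISFIABLE

Unit clause (rain) forces rain = true.
Unit clause (NOT teal) forces teal = false.
Unit clause (down) forces down = true.
Now (NOT down) is unsatisfied and unit — conflict.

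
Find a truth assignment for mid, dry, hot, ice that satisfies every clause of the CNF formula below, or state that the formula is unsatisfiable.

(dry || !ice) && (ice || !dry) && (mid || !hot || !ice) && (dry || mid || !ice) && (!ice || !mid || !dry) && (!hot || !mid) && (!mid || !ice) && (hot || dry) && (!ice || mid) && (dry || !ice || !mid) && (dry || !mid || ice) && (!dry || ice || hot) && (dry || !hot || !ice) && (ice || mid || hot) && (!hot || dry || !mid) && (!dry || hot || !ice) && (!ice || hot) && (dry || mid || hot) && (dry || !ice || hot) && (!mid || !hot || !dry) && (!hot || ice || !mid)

Try dry = false.
(!ice) alone gives ice = false.
(hot) alone gives hot = true.
(!mid) alone gives mid = false.
All clauses are satisfied.

mid: false, dry: false, hot: true, ice: false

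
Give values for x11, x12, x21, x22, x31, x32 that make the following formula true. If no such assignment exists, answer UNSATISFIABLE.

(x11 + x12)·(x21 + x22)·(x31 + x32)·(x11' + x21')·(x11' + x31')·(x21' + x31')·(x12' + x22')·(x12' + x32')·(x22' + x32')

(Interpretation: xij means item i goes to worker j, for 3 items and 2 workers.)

UNSATISFIABLE

Branch on x11: set x11 = 1.
Unit clause (x21') forces x21 = 0.
Unit clause (x22) forces x22 = 1.
Unit clause (x31') forces x31 = 0.
Unit clause (x32) forces x32 = 1.
That conflicts with the unit clause (x32').
Backtrack on x11: now try x11 = 0.
Unit clause (x12) forces x12 = 1.
Unit clause (x22') forces x22 = 0.
Unit clause (x21) forces x21 = 1.
Unit clause (x31') forces x31 = 0.
Unit clause (x32) forces x32 = 1.
That conflicts with the unit clause (x32').
Either choice for x11 ends in contradiction.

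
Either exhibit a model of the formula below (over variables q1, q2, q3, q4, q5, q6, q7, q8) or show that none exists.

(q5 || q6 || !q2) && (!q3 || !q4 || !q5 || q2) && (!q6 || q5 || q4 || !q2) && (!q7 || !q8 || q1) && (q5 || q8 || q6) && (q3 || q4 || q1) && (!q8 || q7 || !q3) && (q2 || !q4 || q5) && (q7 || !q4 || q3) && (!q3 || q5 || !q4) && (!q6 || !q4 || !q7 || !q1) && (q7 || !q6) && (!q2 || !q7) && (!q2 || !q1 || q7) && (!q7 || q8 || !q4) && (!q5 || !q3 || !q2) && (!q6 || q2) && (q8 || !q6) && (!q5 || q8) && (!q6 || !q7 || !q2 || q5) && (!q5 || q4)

q1 ↦ true; q2 ↦ false; q3 ↦ false; q4 ↦ false; q5 ↦ false; q6 ↦ false; q7 ↦ true; q8 ↦ true

Try q7 = true.
Unit clause (!q2) forces q2 = false.
Unit clause (!q6) forces q6 = false.
Try q8 = true.
Unit clause (q1) forces q1 = true.
Try q4 = false.
Unit clause (!q5) forces q5 = false.
No clause remains; q3 is free.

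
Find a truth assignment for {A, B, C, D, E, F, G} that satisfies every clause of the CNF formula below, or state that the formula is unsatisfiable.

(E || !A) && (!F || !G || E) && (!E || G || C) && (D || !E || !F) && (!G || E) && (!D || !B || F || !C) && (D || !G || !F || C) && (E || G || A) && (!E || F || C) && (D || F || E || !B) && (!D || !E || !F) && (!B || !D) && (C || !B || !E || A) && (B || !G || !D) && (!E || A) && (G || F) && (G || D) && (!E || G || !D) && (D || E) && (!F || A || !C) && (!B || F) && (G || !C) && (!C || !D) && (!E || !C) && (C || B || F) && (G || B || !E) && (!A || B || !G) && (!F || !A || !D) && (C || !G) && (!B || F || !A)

UNSATISFIABLE

Case E = true:
(A) alone gives A = true.
(!C) alone gives C = false.
(G) alone gives G = true.
Now (!G) is unsatisfied and unit — conflict.
Undo E and try E = false.
(!A) alone gives A = false.
(!G) alone gives G = false.
Now (G) is unsatisfied and unit — conflict.
Both values of E lead to a conflict.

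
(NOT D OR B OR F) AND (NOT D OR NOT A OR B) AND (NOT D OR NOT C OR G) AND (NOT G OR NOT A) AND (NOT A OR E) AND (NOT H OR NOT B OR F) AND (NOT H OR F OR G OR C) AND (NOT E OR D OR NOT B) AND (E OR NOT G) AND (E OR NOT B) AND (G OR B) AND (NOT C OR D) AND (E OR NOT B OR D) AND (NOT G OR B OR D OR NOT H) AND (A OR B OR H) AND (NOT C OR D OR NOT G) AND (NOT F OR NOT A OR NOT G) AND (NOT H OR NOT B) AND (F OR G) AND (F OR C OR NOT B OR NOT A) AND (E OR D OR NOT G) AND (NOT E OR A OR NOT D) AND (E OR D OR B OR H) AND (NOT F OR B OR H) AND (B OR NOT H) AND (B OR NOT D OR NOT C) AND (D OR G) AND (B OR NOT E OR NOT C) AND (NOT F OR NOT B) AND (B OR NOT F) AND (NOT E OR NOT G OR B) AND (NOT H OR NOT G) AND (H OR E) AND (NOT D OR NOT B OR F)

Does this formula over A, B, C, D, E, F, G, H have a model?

Case G = false:
The clause (B) is unit, so B = true.
The clause (E) is unit, so E = true.
The clause (D) is unit, so D = true.
The clause (NOT C) is unit, so C = false.
The clause (NOT H) is unit, so H = false.
The clause (F) is unit, so F = true.
Now (NOT F) is unsatisfied and unit — conflict.
That branch fails; take G = true instead.
The clause (NOT A) is unit, so A = false.
The clause (E) is unit, so E = true.
The clause (NOT D) is unit, so D = false.
The clause (NOT B) is unit, so B = false.
Now (B) is unsatisfied and unit — conflict.
Either choice for G ends in contradiction.
No assignment satisfies every clause.

No, unsatisfiable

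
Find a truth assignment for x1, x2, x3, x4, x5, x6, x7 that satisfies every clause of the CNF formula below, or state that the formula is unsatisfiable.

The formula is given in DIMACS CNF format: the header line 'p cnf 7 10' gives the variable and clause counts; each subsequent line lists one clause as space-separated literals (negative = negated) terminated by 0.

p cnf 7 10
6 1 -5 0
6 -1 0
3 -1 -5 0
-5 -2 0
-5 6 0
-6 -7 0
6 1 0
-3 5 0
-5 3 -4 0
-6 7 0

UNSATISFIABLE

Try x6 = True.
(¬x7) alone gives x7 = False.
Now (x7) is unsatisfied and unit — conflict.
That branch fails; take x6 = False instead.
(¬x1) alone gives x1 = False.
Now (x1) is unsatisfied and unit — conflict.
Either choice for x6 ends in contradiction.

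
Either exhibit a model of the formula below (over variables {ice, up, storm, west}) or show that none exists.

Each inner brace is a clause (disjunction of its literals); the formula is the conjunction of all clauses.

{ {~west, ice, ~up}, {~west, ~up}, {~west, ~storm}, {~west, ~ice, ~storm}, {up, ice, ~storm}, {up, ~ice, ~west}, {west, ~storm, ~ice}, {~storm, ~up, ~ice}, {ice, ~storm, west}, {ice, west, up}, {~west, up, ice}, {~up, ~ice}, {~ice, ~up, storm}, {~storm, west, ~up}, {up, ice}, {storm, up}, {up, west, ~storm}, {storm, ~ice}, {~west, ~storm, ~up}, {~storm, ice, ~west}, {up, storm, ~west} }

ice=0, up=1, storm=0, west=0

Try west = 0.
Try storm = 0.
The clause (up) is unit, so up = 1.
The clause (~ice) is unit, so ice = 0.
This assignment satisfies each clause.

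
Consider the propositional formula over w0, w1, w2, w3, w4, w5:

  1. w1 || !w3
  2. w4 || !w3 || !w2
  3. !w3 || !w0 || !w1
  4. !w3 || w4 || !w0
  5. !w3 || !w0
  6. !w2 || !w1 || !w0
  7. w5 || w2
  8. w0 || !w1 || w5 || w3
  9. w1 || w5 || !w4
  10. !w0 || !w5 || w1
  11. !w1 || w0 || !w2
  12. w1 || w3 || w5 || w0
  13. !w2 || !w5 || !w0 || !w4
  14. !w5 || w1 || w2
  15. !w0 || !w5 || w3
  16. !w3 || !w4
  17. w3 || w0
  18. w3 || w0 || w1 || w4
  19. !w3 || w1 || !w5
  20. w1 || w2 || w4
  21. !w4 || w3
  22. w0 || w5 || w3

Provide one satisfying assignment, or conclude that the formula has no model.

Branch on w1: set w1 = true.
Branch on w3: set w3 = true.
(!w0) alone gives w0 = false.
(!w2) alone gives w2 = false.
(w5) alone gives w5 = true.
(!w4) alone gives w4 = false.
All clauses are satisfied.

w0 ↦ false,  w1 ↦ true,  w2 ↦ false,  w3 ↦ true,  w4 ↦ false,  w5 ↦ true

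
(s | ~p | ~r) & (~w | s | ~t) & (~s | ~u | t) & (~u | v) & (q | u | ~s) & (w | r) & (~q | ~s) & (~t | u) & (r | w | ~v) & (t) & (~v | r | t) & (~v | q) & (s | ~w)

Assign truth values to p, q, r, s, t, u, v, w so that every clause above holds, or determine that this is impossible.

p ↦ 0, q ↦ 1, r ↦ 1, s ↦ 0, t ↦ 1, u ↦ 1, v ↦ 1, w ↦ 0

From the singleton clause (t), t = 1.
From the singleton clause (u), u = 1.
From the singleton clause (v), v = 1.
From the singleton clause (q), q = 1.
From the singleton clause (~s), s = 0.
From the singleton clause (~w), w = 0.
From the singleton clause (r), r = 1.
From the singleton clause (~p), p = 0.
Every clause now holds.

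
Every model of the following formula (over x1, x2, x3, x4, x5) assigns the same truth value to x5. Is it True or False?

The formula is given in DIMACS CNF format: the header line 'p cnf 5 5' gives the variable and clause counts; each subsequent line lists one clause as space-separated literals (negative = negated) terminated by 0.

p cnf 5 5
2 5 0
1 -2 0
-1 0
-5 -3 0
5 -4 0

True

Suppose x5 = False.
Unit clause (x2) forces x2 = True.
Unit clause (x1) forces x1 = True.
But (¬x1) is also a unit clause — contradiction.
So every satisfying assignment has x5 = True.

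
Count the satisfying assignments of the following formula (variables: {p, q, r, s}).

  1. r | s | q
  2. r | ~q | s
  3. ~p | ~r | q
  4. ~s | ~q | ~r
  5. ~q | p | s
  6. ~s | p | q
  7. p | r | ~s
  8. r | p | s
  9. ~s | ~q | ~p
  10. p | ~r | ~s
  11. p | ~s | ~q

There are 2^4 = 16 truth assignments over (p, q, r, s).
Check each against the 11 clauses (columns in the order p, q, r, s):
  F F F F  ✗ fails (r | s | q)
  F F F T  ✗ fails (~s | p | q)
  F F T F  ✓ satisfies all
  F F T T  ✗ fails (~s | p | q)
  F T F F  ✗ fails (r | ~q | s)
  F T F T  ✗ fails (p | r | ~s)
  F T T F  ✗ fails (~q | p | s)
  F T T T  ✗ fails (~s | ~q | ~r)
  T F F F  ✗ fails (r | s | q)
  T F F T  ✓ satisfies all
  T F T F  ✗ fails (~p | ~r | q)
  T F T T  ✗ fails (~p | ~r | q)
  T T F F  ✗ fails (r | ~q | s)
  T T F T  ✗ fails (~s | ~q | ~p)
  T T T F  ✓ satisfies all
  T T T T  ✗ fails (~s | ~q | ~r)
3 of the 16 rows are models.

3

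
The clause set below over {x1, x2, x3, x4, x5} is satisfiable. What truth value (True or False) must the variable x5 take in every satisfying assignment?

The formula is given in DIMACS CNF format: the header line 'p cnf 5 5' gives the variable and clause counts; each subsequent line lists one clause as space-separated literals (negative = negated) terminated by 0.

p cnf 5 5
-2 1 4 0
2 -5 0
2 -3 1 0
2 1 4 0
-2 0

Suppose x5 = True.
The clause (x2) is unit, so x2 = True.
Now (¬x2) is unsatisfied and unit — conflict.
So every satisfying assignment has x5 = False.

False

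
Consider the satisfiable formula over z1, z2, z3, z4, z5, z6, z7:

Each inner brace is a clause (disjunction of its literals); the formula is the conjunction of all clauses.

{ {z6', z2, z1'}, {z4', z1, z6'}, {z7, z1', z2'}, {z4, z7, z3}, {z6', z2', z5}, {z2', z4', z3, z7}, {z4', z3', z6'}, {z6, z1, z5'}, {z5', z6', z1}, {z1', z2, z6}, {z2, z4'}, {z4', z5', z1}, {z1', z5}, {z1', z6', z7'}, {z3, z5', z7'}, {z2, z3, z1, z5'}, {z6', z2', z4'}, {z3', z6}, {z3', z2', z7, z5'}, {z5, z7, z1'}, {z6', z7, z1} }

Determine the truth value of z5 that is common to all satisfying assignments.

False

Suppose z5 = 1.
Case z6 = 1:
Unit clause (z1) forces z1 = 1.
Unit clause (z2) forces z2 = 1.
Unit clause (z7) forces z7 = 1.
That conflicts with the unit clause (z7').
Undo z6 and try z6 = 0.
Unit clause (z1) forces z1 = 1.
Unit clause (z2) forces z2 = 1.
Unit clause (z7) forces z7 = 1.
Unit clause (z3) forces z3 = 1.
That conflicts with the unit clause (z3').
Neither z6 = 1 nor z6 = 0 works.
So every satisfying assignment has z5 = False.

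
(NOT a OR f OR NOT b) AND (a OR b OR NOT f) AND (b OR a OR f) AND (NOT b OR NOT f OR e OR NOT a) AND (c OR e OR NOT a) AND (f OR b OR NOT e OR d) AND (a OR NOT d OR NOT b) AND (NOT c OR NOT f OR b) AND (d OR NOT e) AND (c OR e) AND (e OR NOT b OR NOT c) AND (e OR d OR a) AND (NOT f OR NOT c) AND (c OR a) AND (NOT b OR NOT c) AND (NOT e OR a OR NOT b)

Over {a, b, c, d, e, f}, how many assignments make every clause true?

There are 2^6 = 64 truth assignments over (a, b, c, d, e, f).
Split on c. With c = true, the clauses containing c are satisfied and NOT c drops from the rest; 3 of the 2^5 = 32 assignments to the other variables satisfy what remains.
With c = false, by the same count on the reduced clause set, 3 assignments work.
Total: 3 + 3 = 6.

6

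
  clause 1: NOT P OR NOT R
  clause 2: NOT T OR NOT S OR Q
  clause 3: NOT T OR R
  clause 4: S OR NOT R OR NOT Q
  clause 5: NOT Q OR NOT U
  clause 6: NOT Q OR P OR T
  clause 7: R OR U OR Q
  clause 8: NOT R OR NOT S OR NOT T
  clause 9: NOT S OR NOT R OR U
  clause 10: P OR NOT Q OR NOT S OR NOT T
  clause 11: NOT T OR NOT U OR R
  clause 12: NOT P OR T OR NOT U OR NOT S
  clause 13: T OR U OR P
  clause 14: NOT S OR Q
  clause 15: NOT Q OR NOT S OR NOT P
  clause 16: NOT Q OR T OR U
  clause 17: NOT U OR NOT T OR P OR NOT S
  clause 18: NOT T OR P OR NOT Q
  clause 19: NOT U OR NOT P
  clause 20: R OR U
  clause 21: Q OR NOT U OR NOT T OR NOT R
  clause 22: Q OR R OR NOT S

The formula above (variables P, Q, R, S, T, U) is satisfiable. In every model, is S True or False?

Suppose S = true.
Unit clause (Q) forces Q = true.
Unit clause (NOT U) forces U = false.
Unit clause (NOT R) forces R = false.
Now (R) is unsatisfied and unit — conflict.
So every satisfying assignment has S = False.

False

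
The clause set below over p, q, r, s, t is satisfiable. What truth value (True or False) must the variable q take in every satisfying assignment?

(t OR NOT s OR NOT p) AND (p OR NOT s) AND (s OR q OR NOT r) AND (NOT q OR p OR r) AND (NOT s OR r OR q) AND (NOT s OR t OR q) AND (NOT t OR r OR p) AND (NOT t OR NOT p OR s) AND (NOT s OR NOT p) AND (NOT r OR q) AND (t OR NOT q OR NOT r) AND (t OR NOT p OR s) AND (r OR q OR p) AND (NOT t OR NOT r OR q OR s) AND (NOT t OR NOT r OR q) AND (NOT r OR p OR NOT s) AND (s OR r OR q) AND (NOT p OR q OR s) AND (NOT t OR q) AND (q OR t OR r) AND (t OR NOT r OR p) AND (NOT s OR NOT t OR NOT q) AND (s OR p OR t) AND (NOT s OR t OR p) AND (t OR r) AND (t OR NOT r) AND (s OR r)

True

Suppose q = false.
From the singleton clause (NOT r), r = false.
From the singleton clause (NOT s), s = false.
That conflicts with the unit clause (s).
So every satisfying assignment has q = True.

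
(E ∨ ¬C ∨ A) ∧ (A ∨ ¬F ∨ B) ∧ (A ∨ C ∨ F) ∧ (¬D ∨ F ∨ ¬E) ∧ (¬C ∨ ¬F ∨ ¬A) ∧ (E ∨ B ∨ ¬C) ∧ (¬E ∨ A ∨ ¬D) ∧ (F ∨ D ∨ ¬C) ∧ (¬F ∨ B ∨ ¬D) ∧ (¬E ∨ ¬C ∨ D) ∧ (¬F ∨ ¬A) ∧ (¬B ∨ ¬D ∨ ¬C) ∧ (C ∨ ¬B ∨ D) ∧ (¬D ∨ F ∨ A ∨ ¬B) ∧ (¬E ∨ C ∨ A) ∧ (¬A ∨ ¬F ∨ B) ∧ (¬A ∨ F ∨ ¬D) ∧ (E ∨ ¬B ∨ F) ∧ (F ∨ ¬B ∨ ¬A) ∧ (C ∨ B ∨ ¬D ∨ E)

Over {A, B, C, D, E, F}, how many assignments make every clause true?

There are 2^6 = 64 truth assignments over (A, B, C, D, E, F).
Split on B. With B = True, the clauses containing B are satisfied and ¬B drops from the rest; 1 of the 2^5 = 32 assignments to the other variables satisfy what remains.
With B = False, by the same count on the reduced clause set, 2 assignments work.
Total: 1 + 2 = 3.

3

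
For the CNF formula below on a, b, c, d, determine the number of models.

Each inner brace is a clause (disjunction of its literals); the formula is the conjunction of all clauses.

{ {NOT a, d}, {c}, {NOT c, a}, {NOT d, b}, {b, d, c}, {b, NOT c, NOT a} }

There are 2^4 = 16 truth assignments over (a, b, c, d).
Split on b. With b = true, the clauses containing b are satisfied and NOT b drops from the rest; 1 of the 2^3 = 8 assignments to the other variables satisfy what remains.
With b = false, by the same count on the reduced clause set, 0 assignments work.
Total: 1 + 0 = 1.

1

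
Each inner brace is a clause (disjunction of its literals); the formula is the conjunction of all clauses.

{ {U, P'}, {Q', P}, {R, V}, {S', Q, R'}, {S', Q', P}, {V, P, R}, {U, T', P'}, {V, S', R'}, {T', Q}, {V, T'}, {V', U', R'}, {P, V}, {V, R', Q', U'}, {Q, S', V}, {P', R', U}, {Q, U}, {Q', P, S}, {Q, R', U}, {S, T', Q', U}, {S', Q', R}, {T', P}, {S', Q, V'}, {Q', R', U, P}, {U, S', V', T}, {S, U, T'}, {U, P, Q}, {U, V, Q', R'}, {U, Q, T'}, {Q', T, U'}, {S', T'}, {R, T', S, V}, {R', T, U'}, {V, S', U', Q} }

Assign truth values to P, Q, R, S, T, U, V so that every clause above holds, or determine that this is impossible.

Case U = 1:
Case Q = 1:
Unit clause (P) forces P = 1.
Unit clause (T) forces T = 1.
Unit clause (V) forces V = 1.
Unit clause (R') forces R = 0.
Unit clause (S') forces S = 0.
All clauses are satisfied.

P: 1,  Q: 1,  R: 0,  S: 0,  T: 1,  U: 1,  V: 1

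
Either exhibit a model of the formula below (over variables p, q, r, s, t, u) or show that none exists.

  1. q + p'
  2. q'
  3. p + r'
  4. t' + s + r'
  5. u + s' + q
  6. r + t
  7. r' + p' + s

The clause (q') is unit, so q = 0.
The clause (p') is unit, so p = 0.
The clause (r') is unit, so r = 0.
The clause (t) is unit, so t = 1.
Try u = 1.
No clause remains; s is free.

p ↦ 0,  q ↦ 0,  r ↦ 0,  s ↦ 1,  t ↦ 1,  u ↦ 1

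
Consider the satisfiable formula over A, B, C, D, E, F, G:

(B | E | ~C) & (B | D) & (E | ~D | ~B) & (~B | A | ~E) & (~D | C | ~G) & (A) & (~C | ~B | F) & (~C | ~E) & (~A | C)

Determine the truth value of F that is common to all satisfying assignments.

Suppose F = 0.
(A) alone gives A = 1.
(C) alone gives C = 1.
(~B) alone gives B = 0.
(E) alone gives E = 1.
But (~E) is also a unit clause — contradiction.
So every satisfying assignment has F = True.

True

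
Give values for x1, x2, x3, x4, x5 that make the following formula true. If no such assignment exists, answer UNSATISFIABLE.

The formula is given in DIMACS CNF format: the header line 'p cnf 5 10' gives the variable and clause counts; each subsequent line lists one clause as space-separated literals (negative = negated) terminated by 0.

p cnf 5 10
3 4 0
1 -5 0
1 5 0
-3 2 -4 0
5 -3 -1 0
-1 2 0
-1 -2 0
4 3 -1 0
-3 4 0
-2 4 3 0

UNSATISFIABLE

Branch on x3: set x3 = True.
From the singleton clause (x4), x4 = True.
From the singleton clause (x2), x2 = True.
From the singleton clause (¬x1), x1 = False.
From the singleton clause (¬x5), x5 = False.
Now (x5) is unsatisfied and unit — conflict.
So x3 must be the other value — set x3 = False.
From the singleton clause (x4), x4 = True.
Branch on x1: set x1 = True.
From the singleton clause (x2), x2 = True.
Now (¬x2) is unsatisfied and unit — conflict.
So x1 must be the other value — set x1 = False.
From the singleton clause (¬x5), x5 = False.
Now (x5) is unsatisfied and unit — conflict.
Neither x1 = True nor x1 = False works.
Neither x3 = True nor x3 = False works.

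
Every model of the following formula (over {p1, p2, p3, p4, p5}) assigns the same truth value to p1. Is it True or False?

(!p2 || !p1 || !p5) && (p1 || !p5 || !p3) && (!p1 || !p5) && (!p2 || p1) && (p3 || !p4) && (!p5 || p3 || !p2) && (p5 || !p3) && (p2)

True

Suppose p1 = false.
(!p2) alone gives p2 = false.
That conflicts with the unit clause (p2).
So every satisfying assignment has p1 = True.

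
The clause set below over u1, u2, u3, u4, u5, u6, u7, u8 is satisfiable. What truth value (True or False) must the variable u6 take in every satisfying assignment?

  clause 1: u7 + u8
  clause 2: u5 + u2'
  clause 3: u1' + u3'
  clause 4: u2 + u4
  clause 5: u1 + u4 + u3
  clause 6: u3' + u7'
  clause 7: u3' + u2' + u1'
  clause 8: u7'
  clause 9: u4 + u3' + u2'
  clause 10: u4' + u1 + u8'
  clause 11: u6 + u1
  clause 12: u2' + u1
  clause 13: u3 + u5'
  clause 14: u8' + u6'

Suppose u6 = 1.
(u7') alone gives u7 = 0.
(u8) alone gives u8 = 1.
That conflicts with the unit clause (u8').
So every satisfying assignment has u6 = False.

False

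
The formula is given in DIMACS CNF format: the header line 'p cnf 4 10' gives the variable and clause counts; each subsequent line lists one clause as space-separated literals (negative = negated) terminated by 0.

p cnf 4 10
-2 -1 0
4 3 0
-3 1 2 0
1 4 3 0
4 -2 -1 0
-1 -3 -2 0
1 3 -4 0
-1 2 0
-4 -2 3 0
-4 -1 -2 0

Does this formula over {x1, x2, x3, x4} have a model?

Case x2 = True:
The clause (¬x1) is unit, so x1 = False.
Case x4 = False:
The clause (x3) is unit, so x3 = True.
Every clause now holds.
A satisfying assignment: x1: False; x2: True; x3: True; x4: False.

Satisfiable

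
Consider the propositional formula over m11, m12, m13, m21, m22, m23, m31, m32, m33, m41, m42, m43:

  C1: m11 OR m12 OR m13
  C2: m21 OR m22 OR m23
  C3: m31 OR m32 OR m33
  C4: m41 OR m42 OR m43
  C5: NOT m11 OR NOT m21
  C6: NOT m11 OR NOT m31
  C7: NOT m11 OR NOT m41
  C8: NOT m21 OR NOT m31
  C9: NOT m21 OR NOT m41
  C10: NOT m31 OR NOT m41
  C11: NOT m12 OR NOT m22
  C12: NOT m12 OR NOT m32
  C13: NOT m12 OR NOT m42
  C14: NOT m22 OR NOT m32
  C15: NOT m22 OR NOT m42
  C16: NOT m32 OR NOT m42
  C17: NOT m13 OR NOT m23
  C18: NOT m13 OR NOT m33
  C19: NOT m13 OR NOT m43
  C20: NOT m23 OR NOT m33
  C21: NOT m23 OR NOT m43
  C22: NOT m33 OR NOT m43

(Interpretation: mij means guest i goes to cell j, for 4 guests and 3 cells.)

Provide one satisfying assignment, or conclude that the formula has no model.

Try m11 = false.
Try m12 = true.
Unit clause (NOT m22) forces m22 = false.
Unit clause (NOT m32) forces m32 = false.
Unit clause (NOT m42) forces m42 = false.
Try m21 = true.
Unit clause (NOT m31) forces m31 = false.
Unit clause (m33) forces m33 = true.
Unit clause (NOT m41) forces m41 = false.
Unit clause (m43) forces m43 = true.
Now (NOT m43) is unsatisfied and unit — conflict.
Backtrack on m21: now try m21 = false.
Unit clause (m23) forces m23 = true.
Unit clause (NOT m13) forces m13 = false.
Unit clause (NOT m33) forces m33 = false.
Unit clause (m31) forces m31 = true.
Unit clause (NOT m41) forces m41 = false.
Unit clause (m43) forces m43 = true.
Now (NOT m43) is unsatisfied and unit — conflict.
Neither m21 = true nor m21 = false works.
Backtrack on m12: now try m12 = false.
Unit clause (m13) forces m13 = true.
Unit clause (NOT m23) forces m23 = false.
Unit clause (NOT m33) forces m33 = false.
Unit clause (NOT m43) forces m43 = false.
Try m21 = true.
Unit clause (NOT m31) forces m31 = false.
Unit clause (m32) forces m32 = true.
Unit clause (NOT m41) forces m41 = false.
Unit clause (m42) forces m42 = true.
Now (NOT m42) is unsatisfied and unit — conflict.
Backtrack on m21: now try m21 = false.
Unit clause (m22) forces m22 = true.
Unit clause (NOT m32) forces m32 = false.
Unit clause (m31) forces m31 = true.
Unit clause (NOT m41) forces m41 = false.
Unit clause (m42) forces m42 = true.
Now (NOT m42) is unsatisfied and unit — conflict.
Neither m21 = true nor m21 = false works.
Neither m12 = true nor m12 = false works.
Backtrack on m11: now try m11 = true.
Unit clause (NOT m21) forces m21 = false.
Unit clause (NOT m31) forces m31 = false.
Unit clause (NOT m41) forces m41 = false.
Try m22 = true.
Unit clause (NOT m12) forces m12 = false.
Unit clause (NOT m32) forces m32 = false.
Unit clause (m33) forces m33 = true.
Unit clause (NOT m42) forces m42 = false.
Unit clause (m43) forces m43 = true.
Now (NOT m43) is unsatisfied and unit — conflict.
Backtrack on m22: now try m22 = false.
Unit clause (m23) forces m23 = true.
Unit clause (NOT m13) forces m13 = false.
Unit clause (NOT m33) forces m33 = false.
Unit clause (m32) forces m32 = true.
Unit clause (NOT m12) forces m12 = false.
Unit clause (NOT m42) forces m42 = false.
Unit clause (m43) forces m43 = true.
Now (NOT m43) is unsatisfied and unit — conflict.
Neither m22 = true nor m22 = false works.
Neither m11 = true nor m11 = false works.

UNSATISFIABLE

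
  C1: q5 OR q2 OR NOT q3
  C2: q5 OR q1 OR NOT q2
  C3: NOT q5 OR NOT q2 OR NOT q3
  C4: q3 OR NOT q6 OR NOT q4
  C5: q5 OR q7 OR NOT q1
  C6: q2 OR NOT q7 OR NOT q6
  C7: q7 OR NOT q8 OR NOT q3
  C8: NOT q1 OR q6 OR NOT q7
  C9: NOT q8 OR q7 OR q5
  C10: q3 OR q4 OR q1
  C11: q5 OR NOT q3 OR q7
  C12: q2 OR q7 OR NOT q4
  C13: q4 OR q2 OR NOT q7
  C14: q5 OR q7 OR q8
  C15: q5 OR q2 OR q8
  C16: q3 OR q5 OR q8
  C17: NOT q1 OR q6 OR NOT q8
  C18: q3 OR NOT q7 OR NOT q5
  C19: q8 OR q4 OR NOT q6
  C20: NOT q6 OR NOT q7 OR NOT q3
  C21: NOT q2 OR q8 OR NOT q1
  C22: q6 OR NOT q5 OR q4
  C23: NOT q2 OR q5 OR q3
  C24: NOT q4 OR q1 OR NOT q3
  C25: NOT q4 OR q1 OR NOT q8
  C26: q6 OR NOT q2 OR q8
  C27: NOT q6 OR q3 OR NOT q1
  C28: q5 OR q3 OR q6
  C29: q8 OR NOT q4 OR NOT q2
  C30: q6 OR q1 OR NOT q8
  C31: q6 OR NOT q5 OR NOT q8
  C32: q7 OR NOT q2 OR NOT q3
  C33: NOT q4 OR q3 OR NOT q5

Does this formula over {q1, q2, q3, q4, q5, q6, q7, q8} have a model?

No

Try q5 = true.
Try q2 = false.
Try q7 = false.
The clause (NOT q4) is unit, so q4 = false.
The clause (q6) is unit, so q6 = true.
The clause (q8) is unit, so q8 = true.
The clause (NOT q3) is unit, so q3 = false.
The clause (q1) is unit, so q1 = true.
But (NOT q1) is also a unit clause — contradiction.
That branch fails; take q7 = true instead.
The clause (NOT q6) is unit, so q6 = false.
The clause (NOT q1) is unit, so q1 = false.
The clause (q4) is unit, so q4 = true.
The clause (q3) is unit, so q3 = true.
But (NOT q3) is also a unit clause — contradiction.
Either choice for q7 ends in contradiction.
That branch fails; take q2 = true instead.
The clause (NOT q3) is unit, so q3 = false.
The clause (NOT q7) is unit, so q7 = false.
The clause (NOT q4) is unit, so q4 = false.
The clause (q1) is unit, so q1 = true.
The clause (q8) is unit, so q8 = true.
The clause (q6) is unit, so q6 = true.
But (NOT q6) is also a unit clause — contradiction.
Either choice for q2 ends in contradiction.
That branch fails; take q5 = false instead.
Try q2 = true.
The clause (q1) is unit, so q1 = true.
The clause (q7) is unit, so q7 = true.
The clause (q6) is unit, so q6 = true.
The clause (NOT q3) is unit, so q3 = false.
But (q3) is also a unit clause — contradiction.
That branch fails; take q2 = false instead.
The clause (NOT q3) is unit, so q3 = false.
The clause (q8) is unit, so q8 = true.
The clause (q7) is unit, so q7 = true.
The clause (NOT q6) is unit, so q6 = false.
But (q6) is also a unit clause — contradiction.
Either choice for q2 ends in contradiction.
Either choice for q5 ends in contradiction.
No assignment satisfies every clause.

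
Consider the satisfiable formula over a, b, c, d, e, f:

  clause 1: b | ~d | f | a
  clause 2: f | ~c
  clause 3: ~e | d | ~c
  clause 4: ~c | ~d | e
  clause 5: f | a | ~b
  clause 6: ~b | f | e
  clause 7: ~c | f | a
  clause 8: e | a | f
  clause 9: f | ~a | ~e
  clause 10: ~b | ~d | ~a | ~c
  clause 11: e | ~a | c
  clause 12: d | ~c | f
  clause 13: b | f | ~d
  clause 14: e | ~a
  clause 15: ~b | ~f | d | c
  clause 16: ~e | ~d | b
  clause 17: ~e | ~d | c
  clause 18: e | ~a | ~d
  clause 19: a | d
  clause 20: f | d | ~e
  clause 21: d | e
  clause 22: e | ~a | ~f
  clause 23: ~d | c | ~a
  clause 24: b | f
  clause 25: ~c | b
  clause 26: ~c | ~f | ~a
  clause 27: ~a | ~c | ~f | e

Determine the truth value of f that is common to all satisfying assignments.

True

Suppose f = 0.
Unit clause (~c) forces c = 0.
Unit clause (b) forces b = 1.
Unit clause (a) forces a = 1.
Unit clause (e) forces e = 1.
Now (~e) is unsatisfied and unit — conflict.
So every satisfying assignment has f = True.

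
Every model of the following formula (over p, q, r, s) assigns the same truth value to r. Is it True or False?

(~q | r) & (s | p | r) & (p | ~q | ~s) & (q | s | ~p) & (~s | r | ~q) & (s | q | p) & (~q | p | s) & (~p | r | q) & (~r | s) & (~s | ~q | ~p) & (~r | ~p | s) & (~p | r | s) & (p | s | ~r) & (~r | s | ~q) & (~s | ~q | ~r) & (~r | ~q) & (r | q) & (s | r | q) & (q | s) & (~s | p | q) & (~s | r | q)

True

Suppose r = 0.
From the singleton clause (~q), q = 0.
That conflicts with the unit clause (q).
So every satisfying assignment has r = True.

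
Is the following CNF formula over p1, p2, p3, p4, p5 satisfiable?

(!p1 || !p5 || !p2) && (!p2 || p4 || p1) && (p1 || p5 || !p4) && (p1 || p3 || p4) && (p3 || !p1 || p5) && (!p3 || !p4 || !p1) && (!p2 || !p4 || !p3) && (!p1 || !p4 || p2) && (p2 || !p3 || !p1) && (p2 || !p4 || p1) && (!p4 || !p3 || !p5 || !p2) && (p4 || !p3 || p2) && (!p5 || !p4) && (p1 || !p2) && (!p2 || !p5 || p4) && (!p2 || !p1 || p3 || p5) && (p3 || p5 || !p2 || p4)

Yes

Try p5 = false.
Try p1 = true.
(p3) alone gives p3 = true.
(!p4) alone gives p4 = false.
(p2) alone gives p2 = true.
All clauses are satisfied.
A satisfying assignment: p1: true,  p2: true,  p3: true,  p4: false,  p5: false.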